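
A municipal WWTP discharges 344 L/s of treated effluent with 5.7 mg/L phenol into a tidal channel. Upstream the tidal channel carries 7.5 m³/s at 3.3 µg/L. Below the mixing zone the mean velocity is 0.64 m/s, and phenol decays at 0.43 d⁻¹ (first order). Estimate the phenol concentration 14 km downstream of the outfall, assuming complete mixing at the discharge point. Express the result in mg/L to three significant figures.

344 L/s = 0.344 m³/s.
3.3 µg/L = 0.0033 mg/L.
After complete mixing, C₀ = (0.344·5.7 + 7.5·0.0033) / 7.844 = 0.2531 mg/L.
Travel time t = 1.4e+04 m / 0.64 m/s = 2.188e+04 s = 0.2532 d.
C = 0.2531·exp(−0.43·0.2532) = 0.2531·0.8968 = 0.227 mg/L.

0.227 mg/L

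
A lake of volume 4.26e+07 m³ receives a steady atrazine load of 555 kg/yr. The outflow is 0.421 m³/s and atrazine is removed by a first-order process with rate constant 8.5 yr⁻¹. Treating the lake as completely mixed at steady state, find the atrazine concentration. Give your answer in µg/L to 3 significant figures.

Outflow Q = 0.421 m³/s × 3.156e+07 s/yr = 1.329e+07 m³/yr.
Steady-state CSTR mass balance: W = Q·C + k·V·C, so C = W/(Q + kV).
Q + kV = 1.329e+07 + 8.5·4.26e+07 = 3.754e+08 m³/yr.
C = 555/3.754e+08 = 1.478e-06 kg/m³ = 0.001478 mg/L = 1.478 µg/L.

1.48 µg/L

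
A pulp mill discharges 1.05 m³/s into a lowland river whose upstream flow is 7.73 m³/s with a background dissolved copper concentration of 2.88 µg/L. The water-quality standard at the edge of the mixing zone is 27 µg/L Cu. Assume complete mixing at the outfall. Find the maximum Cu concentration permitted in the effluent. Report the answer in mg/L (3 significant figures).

2.88 µg/L = 0.00288 mg/L.
27 µg/L = 0.027 mg/L.
Mass balance: 0.027·8.78 = 1.05·Cₑ + 7.73·0.00288.
Cₑ = (0.2371 − 0.02226) / 1.05 = 0.2046 mg/L.

0.205 mg/L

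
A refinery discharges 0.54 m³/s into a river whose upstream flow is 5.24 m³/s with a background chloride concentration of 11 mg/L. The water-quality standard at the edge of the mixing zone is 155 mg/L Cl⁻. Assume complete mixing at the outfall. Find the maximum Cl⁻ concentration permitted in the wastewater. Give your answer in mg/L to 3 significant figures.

Mass balance: 155·5.78 = 0.54·Cₑ + 5.24·11.
Cₑ = (895.9 − 57.64) / 0.54 = 1552 mg/L.

1550 mg/L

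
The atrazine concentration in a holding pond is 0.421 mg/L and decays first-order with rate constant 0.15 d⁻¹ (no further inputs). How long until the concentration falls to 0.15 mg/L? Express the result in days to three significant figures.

6.88 d

t = ln(C₀/C)/k = ln(0.421/0.15)/0.15 = 1.032/0.15 = 6.88 d.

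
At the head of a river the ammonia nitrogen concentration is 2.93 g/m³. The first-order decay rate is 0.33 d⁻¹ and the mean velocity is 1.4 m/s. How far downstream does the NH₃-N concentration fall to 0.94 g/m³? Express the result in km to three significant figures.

From C = C₀·e^(−kt), t = ln(C₀/C)/k = ln(2.93/0.94)/0.33 = 1.137/0.33 = 3.445 d.
Distance = v·t = 1.4 m/s × 2.977e+05 s = 4.167e+05 m = 416.7 km.

417 km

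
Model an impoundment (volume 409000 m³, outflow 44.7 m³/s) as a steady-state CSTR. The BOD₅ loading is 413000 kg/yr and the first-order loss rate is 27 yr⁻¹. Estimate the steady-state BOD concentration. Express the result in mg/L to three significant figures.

0.291 mg/L

Outflow Q = 44.7 m³/s × 3.156e+07 s/yr = 1.411e+09 m³/yr.
Steady-state CSTR mass balance: W = Q·C + k·V·C, so C = W/(Q + kV).
Q + kV = 1.411e+09 + 27·409000 = 1.422e+09 m³/yr.
C = 413000/1.422e+09 = 0.0002905 kg/m³ = 0.2905 mg/L.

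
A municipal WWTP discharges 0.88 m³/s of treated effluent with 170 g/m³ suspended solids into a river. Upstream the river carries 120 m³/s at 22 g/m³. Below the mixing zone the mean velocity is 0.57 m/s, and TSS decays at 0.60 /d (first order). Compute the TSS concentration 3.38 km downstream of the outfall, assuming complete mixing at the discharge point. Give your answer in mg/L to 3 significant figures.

After complete mixing, C₀ = (0.88·170 + 120·22) / 120.9 = 23.08 mg/L.
Travel time t = 3380 m / 0.57 m/s = 5930 s = 0.06863 d.
C = 23.08·exp(−0.60·0.06863) = 23.08·0.9597 = 22.15 mg/L.

22.1 mg/L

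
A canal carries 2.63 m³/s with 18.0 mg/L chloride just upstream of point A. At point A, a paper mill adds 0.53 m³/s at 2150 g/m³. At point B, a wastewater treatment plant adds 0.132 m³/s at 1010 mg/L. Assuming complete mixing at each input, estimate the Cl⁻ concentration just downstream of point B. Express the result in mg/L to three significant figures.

After input A: C = (2.63·18 + 0.53·2150) / 3.16 = 375.6 mg/L.
After input B: C = (3.16·375.6 + 0.132·1010) / 3.292 = 401 mg/L.

401 mg/L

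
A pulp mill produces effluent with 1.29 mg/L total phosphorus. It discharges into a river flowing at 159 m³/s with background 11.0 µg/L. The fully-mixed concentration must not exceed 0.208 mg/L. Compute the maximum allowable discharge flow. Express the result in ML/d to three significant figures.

2500 ML/d

11.0 µg/L = 0.011 mg/L.
Mass balance at complete mixing: C_std·(Q_w + Q_r) = Q_w·C_e + Q_r·C_b.
Rearranging, Q_w = Q_r·(C_std − C_b)/(C_e − C_std) = 159·(0.208 − 0.011) / (1.29 − 0.208) = 28.95 m³/s.
= 2501 ML/d.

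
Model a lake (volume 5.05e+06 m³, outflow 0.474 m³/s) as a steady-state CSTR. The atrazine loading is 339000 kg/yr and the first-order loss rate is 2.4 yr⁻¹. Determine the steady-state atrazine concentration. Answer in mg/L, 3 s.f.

Outflow Q = 0.474 m³/s × 3.156e+07 s/yr = 1.496e+07 m³/yr.
Steady-state CSTR mass balance: W = Q·C + k·V·C, so C = W/(Q + kV).
Q + kV = 1.496e+07 + 2.4·5.05e+06 = 2.708e+07 m³/yr.
C = 339000/2.708e+07 = 0.01252 kg/m³ = 12.52 mg/L.

12.5 mg/L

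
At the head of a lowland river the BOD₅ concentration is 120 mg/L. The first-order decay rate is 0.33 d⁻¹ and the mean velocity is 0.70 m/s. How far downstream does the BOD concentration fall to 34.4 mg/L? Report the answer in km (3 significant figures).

229 km

From C = C₀·e^(−kt), t = ln(C₀/C)/k = ln(120/34.4)/0.33 = 1.249/0.33 = 3.786 d.
Distance = v·t = 0.70 m/s × 3.271e+05 s = 2.29e+05 m = 229 km.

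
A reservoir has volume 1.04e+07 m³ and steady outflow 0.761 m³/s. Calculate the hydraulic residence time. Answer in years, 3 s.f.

Q = 0.761 m³/s × 3.156e+07 s/yr = 2.402e+07 m³/yr.
Hydraulic residence time τ = V/Q = 1.04e+07/2.402e+07 = 0.4331 yr.

0.433 yr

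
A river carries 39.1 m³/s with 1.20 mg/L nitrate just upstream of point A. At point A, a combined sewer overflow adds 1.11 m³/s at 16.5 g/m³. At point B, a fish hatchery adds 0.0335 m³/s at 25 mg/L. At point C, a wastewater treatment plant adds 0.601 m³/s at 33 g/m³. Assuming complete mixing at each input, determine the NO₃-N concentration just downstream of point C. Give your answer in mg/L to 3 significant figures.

2.10 mg/L

After input A: C = (39.1·1.2 + 1.11·16.5) / 40.21 = 1.622 mg/L.
After input B: C = (40.21·1.622 + 0.0335·25) / 40.24 = 1.642 mg/L.
After input C: C = (40.24·1.642 + 0.601·33) / 40.84 = 2.103 mg/L.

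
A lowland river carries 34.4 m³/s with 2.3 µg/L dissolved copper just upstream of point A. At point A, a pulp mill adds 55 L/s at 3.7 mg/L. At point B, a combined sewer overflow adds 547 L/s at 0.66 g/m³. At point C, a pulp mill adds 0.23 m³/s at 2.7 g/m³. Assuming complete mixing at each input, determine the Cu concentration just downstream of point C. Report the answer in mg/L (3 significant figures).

2.3 µg/L = 0.0023 mg/L.
55 L/s = 0.055 m³/s.
After input A: C = (34.4·0.0023 + 0.055·3.7) / 34.45 = 0.008203 mg/L.
547 L/s = 0.547 m³/s.
After input B: C = (34.45·0.008203 + 0.547·0.66) / 35 = 0.01839 mg/L.
After input C: C = (35·0.01839 + 0.23·2.7) / 35.23 = 0.03589 mg/L.

0.0359 mg/L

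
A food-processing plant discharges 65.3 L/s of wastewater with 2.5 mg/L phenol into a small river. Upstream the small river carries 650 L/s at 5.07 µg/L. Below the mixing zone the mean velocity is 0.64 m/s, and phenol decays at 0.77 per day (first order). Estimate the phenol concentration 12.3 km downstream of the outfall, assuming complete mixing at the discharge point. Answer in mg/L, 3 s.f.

65.3 L/s = 0.0653 m³/s.
650 L/s = 0.65 m³/s.
5.07 µg/L = 0.00507 mg/L.
After complete mixing, C₀ = (0.0653·2.5 + 0.65·0.00507) / 0.7153 = 0.2328 mg/L.
Travel time t = 1.23e+04 m / 0.64 m/s = 1.922e+04 s = 0.2224 d.
C = 0.2328·exp(−0.77·0.2224) = 0.2328·0.8426 = 0.1962 mg/L.

0.196 mg/L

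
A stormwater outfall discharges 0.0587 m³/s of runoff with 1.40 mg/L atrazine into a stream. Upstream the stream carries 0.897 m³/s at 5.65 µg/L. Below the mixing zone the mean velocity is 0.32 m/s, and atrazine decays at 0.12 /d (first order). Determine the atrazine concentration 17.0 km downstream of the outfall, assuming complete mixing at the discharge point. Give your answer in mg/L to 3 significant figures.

5.65 µg/L = 0.00565 mg/L.
After complete mixing, C₀ = (0.0587·1.4 + 0.897·0.00565) / 0.9557 = 0.09129 mg/L.
Travel time t = 1.7e+04 m / 0.32 m/s = 5.312e+04 s = 0.6149 d.
C = 0.09129·exp(−0.12·0.6149) = 0.09129·0.9289 = 0.0848 mg/L.

0.0848 mg/L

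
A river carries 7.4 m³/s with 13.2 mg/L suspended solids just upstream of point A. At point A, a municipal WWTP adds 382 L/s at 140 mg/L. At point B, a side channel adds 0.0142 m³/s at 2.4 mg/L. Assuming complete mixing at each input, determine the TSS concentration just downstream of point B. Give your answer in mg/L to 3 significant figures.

19.4 mg/L

382 L/s = 0.382 m³/s.
After input A: C = (7.4·13.2 + 0.382·140) / 7.782 = 19.42 mg/L.
After input B: C = (7.782·19.42 + 0.0142·2.4) / 7.796 = 19.39 mg/L.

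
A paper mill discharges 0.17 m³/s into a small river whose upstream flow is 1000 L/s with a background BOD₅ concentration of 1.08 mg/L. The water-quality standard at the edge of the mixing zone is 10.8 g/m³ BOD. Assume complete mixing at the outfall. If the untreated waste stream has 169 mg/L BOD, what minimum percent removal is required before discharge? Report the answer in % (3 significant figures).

59.8 %

1000 L/s = 1 m³/s.
Mass balance: 10.8·1.17 = 0.17·Cₑ + 1·1.08.
Cₑ = (12.64 − 1.08) / 0.17 = 67.98 mg/L.
Required removal = 1 − 67.98/169 = 59.78 %.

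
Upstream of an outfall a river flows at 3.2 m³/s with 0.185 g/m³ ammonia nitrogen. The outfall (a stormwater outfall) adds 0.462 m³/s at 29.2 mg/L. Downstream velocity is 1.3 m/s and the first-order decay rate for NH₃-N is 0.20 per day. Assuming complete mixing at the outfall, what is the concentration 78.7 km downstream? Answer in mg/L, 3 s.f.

After complete mixing, C₀ = (0.462·29.2 + 3.2·0.185) / 3.662 = 3.846 mg/L.
Travel time t = 7.87e+04 m / 1.3 m/s = 6.054e+04 s = 0.7007 d.
C = 3.846·exp(−0.20·0.7007) = 3.846·0.8692 = 3.343 mg/L.

3.34 mg/L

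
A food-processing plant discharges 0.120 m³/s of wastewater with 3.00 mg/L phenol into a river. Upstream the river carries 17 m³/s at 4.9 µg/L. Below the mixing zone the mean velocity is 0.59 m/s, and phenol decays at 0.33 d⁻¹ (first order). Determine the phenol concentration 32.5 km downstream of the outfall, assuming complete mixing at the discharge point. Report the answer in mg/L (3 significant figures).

4.9 µg/L = 0.0049 mg/L.
After complete mixing, C₀ = (0.12·3 + 17·0.0049) / 17.12 = 0.02589 mg/L.
Travel time t = 3.25e+04 m / 0.59 m/s = 5.508e+04 s = 0.6376 d.
C = 0.02589·exp(−0.33·0.6376) = 0.02589·0.8103 = 0.02098 mg/L.

0.0210 mg/L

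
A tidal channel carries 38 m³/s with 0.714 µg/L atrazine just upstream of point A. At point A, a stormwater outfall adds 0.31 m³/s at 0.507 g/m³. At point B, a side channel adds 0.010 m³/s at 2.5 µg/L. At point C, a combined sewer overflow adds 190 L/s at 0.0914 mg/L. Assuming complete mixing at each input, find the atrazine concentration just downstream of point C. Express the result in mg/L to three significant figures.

0.714 µg/L = 0.000714 mg/L.
After input A: C = (38·0.000714 + 0.31·0.507) / 38.31 = 0.004811 mg/L.
2.5 µg/L = 0.0025 mg/L.
After input B: C = (38.31·0.004811 + 0.01·0.0025) / 38.32 = 0.00481 mg/L.
190 L/s = 0.19 m³/s.
After input C: C = (38.32·0.00481 + 0.19·0.0914) / 38.51 = 0.005237 mg/L.

0.00524 mg/L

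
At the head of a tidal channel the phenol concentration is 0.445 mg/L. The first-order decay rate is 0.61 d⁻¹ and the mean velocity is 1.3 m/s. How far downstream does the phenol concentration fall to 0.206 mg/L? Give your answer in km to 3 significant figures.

142 km

From C = C₀·e^(−kt), t = ln(C₀/C)/k = ln(0.445/0.206)/0.61 = 0.7702/0.61 = 1.263 d.
Distance = v·t = 1.3 m/s × 1.091e+05 s = 1.418e+05 m = 141.8 km.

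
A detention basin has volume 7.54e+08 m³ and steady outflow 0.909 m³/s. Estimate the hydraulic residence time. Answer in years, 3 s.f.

26.3 yr

Q = 0.909 m³/s × 3.156e+07 s/yr = 2.869e+07 m³/yr.
Hydraulic residence time τ = V/Q = 7.54e+08/2.869e+07 = 26.28 yr.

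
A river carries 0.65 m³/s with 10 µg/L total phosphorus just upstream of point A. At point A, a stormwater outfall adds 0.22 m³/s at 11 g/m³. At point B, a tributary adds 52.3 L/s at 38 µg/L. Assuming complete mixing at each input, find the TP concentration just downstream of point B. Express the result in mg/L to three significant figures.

2.63 mg/L

10 µg/L = 0.01 mg/L.
After input A: C = (0.65·0.01 + 0.22·11) / 0.87 = 2.789 mg/L.
52.3 L/s = 0.0523 m³/s.
38 µg/L = 0.038 mg/L.
After input B: C = (0.87·2.789 + 0.0523·0.038) / 0.9223 = 2.633 mg/L.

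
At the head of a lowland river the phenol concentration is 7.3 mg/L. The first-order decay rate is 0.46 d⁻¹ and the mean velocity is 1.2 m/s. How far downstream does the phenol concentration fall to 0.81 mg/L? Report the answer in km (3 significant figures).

496 km

From C = C₀·e^(−kt), t = ln(C₀/C)/k = ln(7.3/0.81)/0.46 = 2.199/0.46 = 4.78 d.
Distance = v·t = 1.2 m/s × 4.13e+05 s = 4.955e+05 m = 495.5 km.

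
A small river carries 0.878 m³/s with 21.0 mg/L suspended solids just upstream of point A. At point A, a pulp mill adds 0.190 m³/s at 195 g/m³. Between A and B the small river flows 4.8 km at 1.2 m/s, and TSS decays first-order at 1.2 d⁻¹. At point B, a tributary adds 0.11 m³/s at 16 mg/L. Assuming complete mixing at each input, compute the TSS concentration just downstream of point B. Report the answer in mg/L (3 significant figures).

After input A: C = (0.878·21 + 0.19·195) / 1.068 = 51.96 mg/L.
Over the 4.8 km reach to input B (t = 4000 s = 0.0463 d), decay gives C = 51.96·exp(−1.2·0.0463) = 49.15 mg/L.
After input B: C = (1.068·49.15 + 0.11·16) / 1.178 = 46.05 mg/L.

46.1 mg/L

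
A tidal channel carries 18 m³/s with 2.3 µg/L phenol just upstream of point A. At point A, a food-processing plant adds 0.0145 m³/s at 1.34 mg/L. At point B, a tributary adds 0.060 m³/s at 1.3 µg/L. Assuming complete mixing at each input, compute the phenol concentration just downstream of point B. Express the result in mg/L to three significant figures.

0.00337 mg/L

2.3 µg/L = 0.0023 mg/L.
After input A: C = (18·0.0023 + 0.0145·1.34) / 18.01 = 0.003377 mg/L.
1.3 µg/L = 0.0013 mg/L.
After input B: C = (18.01·0.003377 + 0.06·0.0013) / 18.07 = 0.00337 mg/L.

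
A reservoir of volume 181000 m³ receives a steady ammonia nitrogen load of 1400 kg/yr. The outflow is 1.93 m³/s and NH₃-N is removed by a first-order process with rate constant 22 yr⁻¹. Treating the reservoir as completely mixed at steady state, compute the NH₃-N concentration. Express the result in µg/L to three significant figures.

21.6 µg/L

Outflow Q = 1.93 m³/s × 3.156e+07 s/yr = 6.091e+07 m³/yr.
Steady-state CSTR mass balance: W = Q·C + k·V·C, so C = W/(Q + kV).
Q + kV = 6.091e+07 + 22·181000 = 6.489e+07 m³/yr.
C = 1400/6.489e+07 = 2.158e-05 kg/m³ = 0.02158 mg/L = 21.58 µg/L.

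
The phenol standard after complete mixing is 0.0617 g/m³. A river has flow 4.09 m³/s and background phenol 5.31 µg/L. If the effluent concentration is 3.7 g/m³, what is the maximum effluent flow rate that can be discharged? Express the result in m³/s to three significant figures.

5.31 µg/L = 0.00531 mg/L.
Mass balance at complete mixing: C_std·(Q_w + Q_r) = Q_w·C_e + Q_r·C_b.
Rearranging, Q_w = Q_r·(C_std − C_b)/(C_e − C_std) = 4.09·(0.0617 − 0.00531) / (3.7 − 0.0617) = 0.06339 m³/s.

0.0634 m³/s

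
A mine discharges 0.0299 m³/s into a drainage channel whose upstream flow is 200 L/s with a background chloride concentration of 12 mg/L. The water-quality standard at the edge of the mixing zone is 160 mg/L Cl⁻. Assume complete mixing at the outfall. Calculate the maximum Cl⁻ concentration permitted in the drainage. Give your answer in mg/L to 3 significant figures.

1150 mg/L

200 L/s = 0.2 m³/s.
Mass balance: 160·0.2299 = 0.0299·Cₑ + 0.2·12.
Cₑ = (36.78 − 2.4) / 0.0299 = 1150 mg/L.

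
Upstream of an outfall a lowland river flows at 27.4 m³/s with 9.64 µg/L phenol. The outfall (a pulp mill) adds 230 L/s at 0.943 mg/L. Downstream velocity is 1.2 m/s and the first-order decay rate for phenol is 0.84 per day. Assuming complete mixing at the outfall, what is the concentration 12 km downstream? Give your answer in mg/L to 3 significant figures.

230 L/s = 0.23 m³/s.
9.64 µg/L = 0.00964 mg/L.
After complete mixing, C₀ = (0.23·0.943 + 27.4·0.00964) / 27.63 = 0.01741 mg/L.
Travel time t = 1.2e+04 m / 1.2 m/s = 1e+04 s = 0.1157 d.
C = 0.01741·exp(−0.84·0.1157) = 0.01741·0.9074 = 0.0158 mg/L.

0.0158 mg/L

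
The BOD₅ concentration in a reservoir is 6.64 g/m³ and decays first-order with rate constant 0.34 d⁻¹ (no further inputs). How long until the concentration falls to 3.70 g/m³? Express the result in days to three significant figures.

t = ln(C₀/C)/k = ln(6.64/3.70)/0.34 = 0.5848/0.34 = 1.72 d.

1.72 d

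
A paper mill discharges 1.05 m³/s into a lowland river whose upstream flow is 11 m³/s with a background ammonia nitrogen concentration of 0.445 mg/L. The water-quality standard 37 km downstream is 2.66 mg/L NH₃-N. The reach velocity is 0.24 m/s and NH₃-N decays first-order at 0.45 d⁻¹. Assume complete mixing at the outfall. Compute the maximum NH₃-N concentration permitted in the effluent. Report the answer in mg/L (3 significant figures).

Travel time to the compliance point: t = 3.7e+04/0.24 = 1.542e+05 s = 1.784 d; decay factor exp(−0.45·1.784) = 0.448.
So the concentration just after mixing may be at most 2.66/0.448 = 5.937 mg/L.
Mass balance: 5.937·12.05 = 1.05·Cₑ + 11·0.445.
Cₑ = (71.55 − 4.895) / 1.05 = 63.48 mg/L.

63.5 mg/L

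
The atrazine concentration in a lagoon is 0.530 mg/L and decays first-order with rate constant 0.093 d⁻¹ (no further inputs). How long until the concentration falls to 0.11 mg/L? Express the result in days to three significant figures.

t = ln(C₀/C)/k = ln(0.530/0.11)/0.093 = 1.572/0.093 = 16.91 d.

16.9 d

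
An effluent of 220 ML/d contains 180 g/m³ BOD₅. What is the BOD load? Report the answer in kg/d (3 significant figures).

39600 kg/d

220 ML/d = 2.546 m³/s.
Mass flux = Q·C = 2.546 m³/s × 180 g/m³ = 458.3 g/s.
= 458.3 g/s × 86.4 = 3.96e+04 kg/d.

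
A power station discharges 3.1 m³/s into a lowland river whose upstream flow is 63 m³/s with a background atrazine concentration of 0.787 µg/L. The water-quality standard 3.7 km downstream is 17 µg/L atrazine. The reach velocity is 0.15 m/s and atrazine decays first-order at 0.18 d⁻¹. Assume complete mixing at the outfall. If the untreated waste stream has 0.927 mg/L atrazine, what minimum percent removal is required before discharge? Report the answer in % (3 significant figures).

0.787 µg/L = 0.000787 mg/L.
17 µg/L = 0.017 mg/L.
Travel time to the compliance point: t = 3700/0.15 = 2.467e+04 s = 0.2855 d; decay factor exp(−0.18·0.2855) = 0.9499.
So the concentration just after mixing may be at most 0.017/0.9499 = 0.0179 mg/L.
Mass balance: 0.0179·66.1 = 3.1·Cₑ + 63·0.000787.
Cₑ = (1.183 − 0.04958) / 3.1 = 0.3656 mg/L.
Required removal = 1 − 0.3656/0.927 = 60.56 %.

60.6 %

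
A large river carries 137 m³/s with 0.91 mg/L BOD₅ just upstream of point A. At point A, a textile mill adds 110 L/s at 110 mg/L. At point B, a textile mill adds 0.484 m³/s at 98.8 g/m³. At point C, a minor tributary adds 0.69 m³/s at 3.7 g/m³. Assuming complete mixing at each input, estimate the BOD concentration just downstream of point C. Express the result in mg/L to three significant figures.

110 L/s = 0.11 m³/s.
After input A: C = (137·0.91 + 0.11·110) / 137.1 = 0.9975 mg/L.
After input B: C = (137.1·0.9975 + 0.484·98.8) / 137.6 = 1.342 mg/L.
After input C: C = (137.6·1.342 + 0.69·3.7) / 138.3 = 1.353 mg/L.

1.35 mg/L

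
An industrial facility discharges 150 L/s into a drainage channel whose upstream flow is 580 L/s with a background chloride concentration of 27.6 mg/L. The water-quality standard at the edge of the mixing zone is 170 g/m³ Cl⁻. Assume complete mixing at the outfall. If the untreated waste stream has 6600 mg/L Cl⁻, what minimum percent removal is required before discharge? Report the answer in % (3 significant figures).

150 L/s = 0.15 m³/s.
580 L/s = 0.58 m³/s.
Mass balance: 170·0.73 = 0.15·Cₑ + 0.58·27.6.
Cₑ = (124.1 − 16.01) / 0.15 = 720.6 mg/L.
Required removal = 1 − 720.6/6600 = 89.08 %.

89.1 %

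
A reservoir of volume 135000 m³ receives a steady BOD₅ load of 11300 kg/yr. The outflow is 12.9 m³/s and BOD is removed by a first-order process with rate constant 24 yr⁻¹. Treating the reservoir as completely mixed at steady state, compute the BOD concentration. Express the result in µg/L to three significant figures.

27.5 µg/L

Outflow Q = 12.9 m³/s × 3.156e+07 s/yr = 4.071e+08 m³/yr.
Steady-state CSTR mass balance: W = Q·C + k·V·C, so C = W/(Q + kV).
Q + kV = 4.071e+08 + 24·135000 = 4.103e+08 m³/yr.
C = 11300/4.103e+08 = 2.754e-05 kg/m³ = 0.02754 mg/L = 27.54 µg/L.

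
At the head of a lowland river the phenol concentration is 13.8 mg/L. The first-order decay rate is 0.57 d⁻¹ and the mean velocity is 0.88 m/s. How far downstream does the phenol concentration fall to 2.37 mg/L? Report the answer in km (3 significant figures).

From C = C₀·e^(−kt), t = ln(C₀/C)/k = ln(13.8/2.37)/0.57 = 1.762/0.57 = 3.091 d.
Distance = v·t = 0.88 m/s × 2.67e+05 s = 2.35e+05 m = 235 km.

235 km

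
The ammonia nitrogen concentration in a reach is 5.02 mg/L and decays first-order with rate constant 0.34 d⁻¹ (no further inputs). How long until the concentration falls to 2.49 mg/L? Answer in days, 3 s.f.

t = ln(C₀/C)/k = ln(5.02/2.49)/0.34 = 0.7011/0.34 = 2.062 d.

2.06 d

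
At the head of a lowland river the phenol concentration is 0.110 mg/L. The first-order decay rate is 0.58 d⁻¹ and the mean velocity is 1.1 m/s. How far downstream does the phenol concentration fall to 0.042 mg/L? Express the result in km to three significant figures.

158 km

From C = C₀·e^(−kt), t = ln(C₀/C)/k = ln(0.110/0.042)/0.58 = 0.9628/0.58 = 1.66 d.
Distance = v·t = 1.1 m/s × 1.434e+05 s = 1.578e+05 m = 157.8 km.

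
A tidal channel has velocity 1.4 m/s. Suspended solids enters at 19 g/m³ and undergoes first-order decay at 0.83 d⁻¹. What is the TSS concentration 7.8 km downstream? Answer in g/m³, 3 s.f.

18.0 g/m³

Travel time t = 7.8 km / 1.4 m/s = 7800/1.4 = 5571 s = 0.06448 d.
First-order decay: C = 19·exp(−0.83·0.06448) = 19·0.9479 = 18.01 g/m³.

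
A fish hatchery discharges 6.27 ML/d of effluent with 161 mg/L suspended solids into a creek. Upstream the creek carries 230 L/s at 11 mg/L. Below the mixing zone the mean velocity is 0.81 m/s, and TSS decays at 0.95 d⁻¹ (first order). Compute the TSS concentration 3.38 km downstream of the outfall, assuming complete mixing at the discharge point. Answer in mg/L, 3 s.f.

6.27 ML/d = 0.07257 m³/s.
230 L/s = 0.23 m³/s.
After complete mixing, C₀ = (0.07257·161 + 0.23·11) / 0.3026 = 46.98 mg/L.
Travel time t = 3380 m / 0.81 m/s = 4173 s = 0.0483 d.
C = 46.98·exp(−0.95·0.0483) = 46.98·0.9552 = 44.87 mg/L.

44.9 mg/L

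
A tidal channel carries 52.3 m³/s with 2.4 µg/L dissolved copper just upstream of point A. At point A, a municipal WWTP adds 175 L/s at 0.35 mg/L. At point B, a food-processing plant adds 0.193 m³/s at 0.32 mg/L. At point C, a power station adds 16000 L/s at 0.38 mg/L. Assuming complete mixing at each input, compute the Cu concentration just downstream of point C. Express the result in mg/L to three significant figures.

0.0922 mg/L

2.4 µg/L = 0.0024 mg/L.
175 L/s = 0.175 m³/s.
After input A: C = (52.3·0.0024 + 0.175·0.35) / 52.47 = 0.003559 mg/L.
After input B: C = (52.47·0.003559 + 0.193·0.32) / 52.67 = 0.004719 mg/L.
16000 L/s = 16 m³/s.
After input C: C = (52.67·0.004719 + 16·0.38) / 68.67 = 0.09216 mg/L.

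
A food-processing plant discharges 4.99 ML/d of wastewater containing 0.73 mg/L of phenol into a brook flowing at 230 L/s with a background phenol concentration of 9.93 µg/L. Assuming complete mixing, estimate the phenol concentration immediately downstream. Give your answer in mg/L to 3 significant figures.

4.99 ML/d = 0.05775 m³/s.
230 L/s = 0.23 m³/s.
9.93 µg/L = 0.00993 mg/L.
By mass balance at complete mixing, C = (0.05775·0.73 + 0.23·0.00993) / (0.05775 + 0.23) = 0.04444/0.2878 = 0.1545 mg/L.

0.154 mg/L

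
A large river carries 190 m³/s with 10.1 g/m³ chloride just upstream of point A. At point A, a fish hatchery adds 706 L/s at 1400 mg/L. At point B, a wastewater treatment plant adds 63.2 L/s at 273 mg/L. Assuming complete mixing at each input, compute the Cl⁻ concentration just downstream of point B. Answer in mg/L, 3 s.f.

706 L/s = 0.706 m³/s.
After input A: C = (190·10.1 + 0.706·1400) / 190.7 = 15.25 mg/L.
63.2 L/s = 0.0632 m³/s.
After input B: C = (190.7·15.25 + 0.0632·273) / 190.8 = 15.33 mg/L.

15.3 mg/L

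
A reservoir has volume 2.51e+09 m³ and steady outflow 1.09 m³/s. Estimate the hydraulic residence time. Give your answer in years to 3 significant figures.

Q = 1.09 m³/s × 3.156e+07 s/yr = 3.44e+07 m³/yr.
Hydraulic residence time τ = V/Q = 2.51e+09/3.44e+07 = 72.97 yr.

73.0 yr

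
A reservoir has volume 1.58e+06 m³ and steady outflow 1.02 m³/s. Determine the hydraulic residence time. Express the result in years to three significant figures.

Q = 1.02 m³/s × 3.156e+07 s/yr = 3.219e+07 m³/yr.
Hydraulic residence time τ = V/Q = 1.58e+06/3.219e+07 = 0.04909 yr.

0.0491 yr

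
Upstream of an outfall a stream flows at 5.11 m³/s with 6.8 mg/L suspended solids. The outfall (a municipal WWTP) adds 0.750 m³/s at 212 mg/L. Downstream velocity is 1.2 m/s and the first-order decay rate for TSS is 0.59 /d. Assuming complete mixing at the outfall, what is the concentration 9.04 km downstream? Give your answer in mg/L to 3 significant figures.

After complete mixing, C₀ = (0.75·212 + 5.11·6.8) / 5.86 = 33.06 mg/L.
Travel time t = 9040 m / 1.2 m/s = 7533 s = 0.08719 d.
C = 33.06·exp(−0.59·0.08719) = 33.06·0.9499 = 31.4 mg/L.

31.4 mg/L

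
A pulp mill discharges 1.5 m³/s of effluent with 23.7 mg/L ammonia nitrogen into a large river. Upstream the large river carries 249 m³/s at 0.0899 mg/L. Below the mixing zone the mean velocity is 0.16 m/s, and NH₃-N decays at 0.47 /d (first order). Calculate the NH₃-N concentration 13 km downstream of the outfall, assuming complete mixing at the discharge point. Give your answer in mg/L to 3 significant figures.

After complete mixing, C₀ = (1.5·23.7 + 249·0.0899) / 250.5 = 0.2313 mg/L.
Travel time t = 1.3e+04 m / 0.16 m/s = 8.125e+04 s = 0.9404 d.
C = 0.2313·exp(−0.47·0.9404) = 0.2313·0.6428 = 0.1487 mg/L.

0.149 mg/L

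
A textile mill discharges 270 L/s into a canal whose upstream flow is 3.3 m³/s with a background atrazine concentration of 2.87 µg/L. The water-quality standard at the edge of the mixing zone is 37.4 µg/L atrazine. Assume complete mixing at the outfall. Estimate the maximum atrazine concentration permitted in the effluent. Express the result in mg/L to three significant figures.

270 L/s = 0.27 m³/s.
2.87 µg/L = 0.00287 mg/L.
37.4 µg/L = 0.0374 mg/L.
Mass balance: 0.0374·3.57 = 0.27·Cₑ + 3.3·0.00287.
Cₑ = (0.1335 − 0.009471) / 0.27 = 0.4594 mg/L.

0.459 mg/L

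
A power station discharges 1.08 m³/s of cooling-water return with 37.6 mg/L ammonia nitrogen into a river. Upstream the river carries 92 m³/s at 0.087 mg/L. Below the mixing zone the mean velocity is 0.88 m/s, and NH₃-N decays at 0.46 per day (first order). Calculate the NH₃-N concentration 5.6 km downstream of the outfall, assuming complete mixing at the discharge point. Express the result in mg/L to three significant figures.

0.505 mg/L

After complete mixing, C₀ = (1.08·37.6 + 92·0.087) / 93.08 = 0.5223 mg/L.
Travel time t = 5600 m / 0.88 m/s = 6364 s = 0.07365 d.
C = 0.5223·exp(−0.46·0.07365) = 0.5223·0.9667 = 0.5049 mg/L.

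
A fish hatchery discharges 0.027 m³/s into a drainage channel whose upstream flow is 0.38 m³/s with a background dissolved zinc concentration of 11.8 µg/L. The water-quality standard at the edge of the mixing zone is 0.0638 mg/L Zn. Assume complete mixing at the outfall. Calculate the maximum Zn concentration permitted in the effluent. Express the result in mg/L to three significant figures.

11.8 µg/L = 0.0118 mg/L.
Mass balance: 0.0638·0.407 = 0.027·Cₑ + 0.38·0.0118.
Cₑ = (0.02597 − 0.004484) / 0.027 = 0.7957 mg/L.

0.796 mg/L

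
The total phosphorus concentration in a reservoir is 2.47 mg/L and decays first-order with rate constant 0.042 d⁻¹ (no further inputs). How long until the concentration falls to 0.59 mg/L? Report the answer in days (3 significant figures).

34.1 d

t = ln(C₀/C)/k = ln(2.47/0.59)/0.042 = 1.432/0.042 = 34.09 d.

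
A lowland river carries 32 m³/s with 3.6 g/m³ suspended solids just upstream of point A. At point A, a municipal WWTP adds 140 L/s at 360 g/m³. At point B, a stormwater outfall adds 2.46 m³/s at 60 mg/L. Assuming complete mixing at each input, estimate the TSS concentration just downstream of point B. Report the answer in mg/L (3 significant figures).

9.05 mg/L

140 L/s = 0.14 m³/s.
After input A: C = (32·3.6 + 0.14·360) / 32.14 = 5.152 mg/L.
After input B: C = (32.14·5.152 + 2.46·60) / 34.6 = 9.052 mg/L.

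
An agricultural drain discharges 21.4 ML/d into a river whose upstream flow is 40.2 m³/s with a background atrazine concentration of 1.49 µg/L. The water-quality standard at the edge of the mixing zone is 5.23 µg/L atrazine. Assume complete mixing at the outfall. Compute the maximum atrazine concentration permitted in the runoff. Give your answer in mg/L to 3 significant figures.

21.4 ML/d = 0.2477 m³/s.
1.49 µg/L = 0.00149 mg/L.
5.23 µg/L = 0.00523 mg/L.
Mass balance: 0.00523·40.45 = 0.2477·Cₑ + 40.2·0.00149.
Cₑ = (0.2115 − 0.0599) / 0.2477 = 0.6122 mg/L.

0.612 mg/L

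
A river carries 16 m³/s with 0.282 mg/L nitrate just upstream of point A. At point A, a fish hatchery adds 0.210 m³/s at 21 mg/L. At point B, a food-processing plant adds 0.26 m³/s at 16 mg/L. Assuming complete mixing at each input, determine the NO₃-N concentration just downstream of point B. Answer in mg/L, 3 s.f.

After input A: C = (16·0.282 + 0.21·21) / 16.21 = 0.5504 mg/L.
After input B: C = (16.21·0.5504 + 0.26·16) / 16.47 = 0.7943 mg/L.

0.794 mg/L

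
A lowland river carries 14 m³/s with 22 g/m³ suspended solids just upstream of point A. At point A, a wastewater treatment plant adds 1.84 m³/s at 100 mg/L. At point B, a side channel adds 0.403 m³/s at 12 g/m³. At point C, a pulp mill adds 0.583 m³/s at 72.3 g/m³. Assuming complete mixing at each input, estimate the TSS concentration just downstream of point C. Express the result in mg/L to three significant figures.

32.0 mg/L

After input A: C = (14·22 + 1.84·100) / 15.84 = 31.06 mg/L.
After input B: C = (15.84·31.06 + 0.403·12) / 16.24 = 30.59 mg/L.
After input C: C = (16.24·30.59 + 0.583·72.3) / 16.83 = 32.03 mg/L.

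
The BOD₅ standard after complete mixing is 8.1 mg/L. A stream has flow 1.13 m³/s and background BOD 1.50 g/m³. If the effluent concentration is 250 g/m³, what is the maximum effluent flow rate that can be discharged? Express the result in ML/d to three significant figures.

2.66 ML/d

Mass balance at complete mixing: C_std·(Q_w + Q_r) = Q_w·C_e + Q_r·C_b.
Rearranging, Q_w = Q_r·(C_std − C_b)/(C_e − C_std) = 1.13·(8.1 − 1.5) / (250 − 8.1) = 0.03083 m³/s.
= 2.664 ML/d.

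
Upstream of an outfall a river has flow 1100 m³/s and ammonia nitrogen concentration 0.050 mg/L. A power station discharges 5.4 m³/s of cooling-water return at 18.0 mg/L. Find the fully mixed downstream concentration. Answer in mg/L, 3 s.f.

0.138 mg/L

Flow-weighted mixing gives C = (5.4·18 + 1100·0.05) / (5.4 + 1100) = 152.2/1105 = 0.1377 mg/L.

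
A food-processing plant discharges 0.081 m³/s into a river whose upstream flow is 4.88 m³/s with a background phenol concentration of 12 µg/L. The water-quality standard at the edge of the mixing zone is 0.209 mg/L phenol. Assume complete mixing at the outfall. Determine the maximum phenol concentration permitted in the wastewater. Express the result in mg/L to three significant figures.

12 µg/L = 0.012 mg/L.
Mass balance: 0.209·4.961 = 0.081·Cₑ + 4.88·0.012.
Cₑ = (1.037 − 0.05856) / 0.081 = 12.08 mg/L.

12.1 mg/L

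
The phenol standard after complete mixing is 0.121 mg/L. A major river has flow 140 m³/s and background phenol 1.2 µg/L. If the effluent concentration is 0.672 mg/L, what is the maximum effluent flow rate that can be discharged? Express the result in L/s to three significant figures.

1.2 µg/L = 0.0012 mg/L.
Mass balance at complete mixing: C_std·(Q_w + Q_r) = Q_w·C_e + Q_r·C_b.
Rearranging, Q_w = Q_r·(C_std − C_b)/(C_e − C_std) = 140·(0.121 − 0.0012) / (0.672 − 0.121) = 30.44 m³/s.
= 3.044e+04 L/s.

30400 L/s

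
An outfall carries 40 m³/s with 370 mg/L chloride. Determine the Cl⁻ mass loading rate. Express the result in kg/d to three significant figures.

1.28e+06 kg/d

Mass flux = Q·C = 40 m³/s × 370 g/m³ = 1.48e+04 g/s.
= 1.48e+04 g/s × 86.4 = 1.279e+06 kg/d.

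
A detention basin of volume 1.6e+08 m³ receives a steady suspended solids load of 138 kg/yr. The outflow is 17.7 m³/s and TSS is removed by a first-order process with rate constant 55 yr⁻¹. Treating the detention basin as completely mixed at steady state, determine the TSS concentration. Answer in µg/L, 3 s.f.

Outflow Q = 17.7 m³/s × 3.156e+07 s/yr = 5.586e+08 m³/yr.
Steady-state CSTR mass balance: W = Q·C + k·V·C, so C = W/(Q + kV).
Q + kV = 5.586e+08 + 55·1.6e+08 = 9.359e+09 m³/yr.
C = 138/9.359e+09 = 1.475e-08 kg/m³ = 1.475e-05 mg/L = 0.01475 µg/L.

0.0147 µg/L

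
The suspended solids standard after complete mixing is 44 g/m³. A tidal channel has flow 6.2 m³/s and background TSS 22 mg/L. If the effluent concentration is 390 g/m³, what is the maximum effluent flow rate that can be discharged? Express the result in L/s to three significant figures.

Mass balance at complete mixing: C_std·(Q_w + Q_r) = Q_w·C_e + Q_r·C_b.
Rearranging, Q_w = Q_r·(C_std − C_b)/(C_e − C_std) = 6.2·(44 − 22) / (390 − 44) = 0.3942 m³/s.
= 394.2 L/s.

394 L/s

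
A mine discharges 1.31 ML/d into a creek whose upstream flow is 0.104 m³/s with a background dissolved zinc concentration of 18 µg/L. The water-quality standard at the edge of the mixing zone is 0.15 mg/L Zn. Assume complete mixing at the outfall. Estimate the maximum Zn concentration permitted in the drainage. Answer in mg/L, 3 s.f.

1.31 ML/d = 0.01516 m³/s.
18 µg/L = 0.018 mg/L.
Mass balance: 0.15·0.1192 = 0.01516·Cₑ + 0.104·0.018.
Cₑ = (0.01787 − 0.001872) / 0.01516 = 1.055 mg/L.

1.06 mg/L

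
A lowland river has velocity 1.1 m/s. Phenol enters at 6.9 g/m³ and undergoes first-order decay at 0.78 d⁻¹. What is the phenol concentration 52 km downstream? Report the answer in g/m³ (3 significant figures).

Travel time t = 52 km / 1.1 m/s = 5.2e+04/1.1 = 4.727e+04 s = 0.5471 d.
First-order decay: C = 6.9·exp(−0.78·0.5471) = 6.9·0.6526 = 4.503 g/m³.

4.50 g/m³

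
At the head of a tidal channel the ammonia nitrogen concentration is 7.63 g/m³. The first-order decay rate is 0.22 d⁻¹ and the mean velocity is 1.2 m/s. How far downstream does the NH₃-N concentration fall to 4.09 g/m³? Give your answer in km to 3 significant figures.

294 km

From C = C₀·e^(−kt), t = ln(C₀/C)/k = ln(7.63/4.09)/0.22 = 0.6235/0.22 = 2.834 d.
Distance = v·t = 1.2 m/s × 2.449e+05 s = 2.939e+05 m = 293.9 km.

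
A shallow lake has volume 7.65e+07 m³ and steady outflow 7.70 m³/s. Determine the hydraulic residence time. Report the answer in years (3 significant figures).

Q = 7.70 m³/s × 3.156e+07 s/yr = 2.43e+08 m³/yr.
Hydraulic residence time τ = V/Q = 7.65e+07/2.43e+08 = 0.3148 yr.

0.315 yr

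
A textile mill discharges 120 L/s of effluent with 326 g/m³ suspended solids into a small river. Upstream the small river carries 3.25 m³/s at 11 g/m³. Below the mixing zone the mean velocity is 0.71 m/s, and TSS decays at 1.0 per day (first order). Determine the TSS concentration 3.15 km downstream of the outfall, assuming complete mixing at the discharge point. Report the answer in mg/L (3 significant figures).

120 L/s = 0.12 m³/s.
After complete mixing, C₀ = (0.12·326 + 3.25·11) / 3.37 = 22.22 mg/L.
Travel time t = 3150 m / 0.71 m/s = 4437 s = 0.05135 d.
C = 22.22·exp(−1.0·0.05135) = 22.22·0.9499 = 21.1 mg/L.

21.1 mg/L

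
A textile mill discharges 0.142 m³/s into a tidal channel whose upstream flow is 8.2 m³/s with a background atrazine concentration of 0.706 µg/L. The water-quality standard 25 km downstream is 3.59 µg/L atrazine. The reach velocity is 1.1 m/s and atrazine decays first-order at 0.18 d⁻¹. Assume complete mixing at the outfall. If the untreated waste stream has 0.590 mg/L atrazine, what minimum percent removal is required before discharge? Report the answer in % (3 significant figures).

69.4 %

0.706 µg/L = 0.000706 mg/L.
3.59 µg/L = 0.00359 mg/L.
Travel time to the compliance point: t = 2.5e+04/1.1 = 2.273e+04 s = 0.263 d; decay factor exp(−0.18·0.263) = 0.9538.
So the concentration just after mixing may be at most 0.00359/0.9538 = 0.003764 mg/L.
Mass balance: 0.003764·8.342 = 0.142·Cₑ + 8.2·0.000706.
Cₑ = (0.0314 − 0.005789) / 0.142 = 0.1804 mg/L.
Required removal = 1 − 0.1804/0.590 = 69.43 %.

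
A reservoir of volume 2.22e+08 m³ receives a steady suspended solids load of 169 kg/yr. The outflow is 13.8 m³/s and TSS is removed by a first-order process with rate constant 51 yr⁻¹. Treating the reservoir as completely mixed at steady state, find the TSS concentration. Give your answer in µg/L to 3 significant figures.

0.0144 µg/L

Outflow Q = 13.8 m³/s × 3.156e+07 s/yr = 4.355e+08 m³/yr.
Steady-state CSTR mass balance: W = Q·C + k·V·C, so C = W/(Q + kV).
Q + kV = 4.355e+08 + 51·2.22e+08 = 1.176e+10 m³/yr.
C = 169/1.176e+10 = 1.437e-08 kg/m³ = 1.437e-05 mg/L = 0.01437 µg/L.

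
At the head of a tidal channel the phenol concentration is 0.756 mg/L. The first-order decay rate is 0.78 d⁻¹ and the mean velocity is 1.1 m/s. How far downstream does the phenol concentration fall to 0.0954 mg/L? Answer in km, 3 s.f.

From C = C₀·e^(−kt), t = ln(C₀/C)/k = ln(0.756/0.0954)/0.78 = 2.07/0.78 = 2.654 d.
Distance = v·t = 1.1 m/s × 2.293e+05 s = 2.522e+05 m = 252.2 km.

252 km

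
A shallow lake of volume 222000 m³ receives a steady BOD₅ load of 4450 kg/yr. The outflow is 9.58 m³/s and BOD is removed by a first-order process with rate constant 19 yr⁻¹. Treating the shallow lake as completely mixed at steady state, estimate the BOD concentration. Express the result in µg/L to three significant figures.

14.5 µg/L

Outflow Q = 9.58 m³/s × 3.156e+07 s/yr = 3.023e+08 m³/yr.
Steady-state CSTR mass balance: W = Q·C + k·V·C, so C = W/(Q + kV).
Q + kV = 3.023e+08 + 19·222000 = 3.065e+08 m³/yr.
C = 4450/3.065e+08 = 1.452e-05 kg/m³ = 0.01452 mg/L = 14.52 µg/L.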